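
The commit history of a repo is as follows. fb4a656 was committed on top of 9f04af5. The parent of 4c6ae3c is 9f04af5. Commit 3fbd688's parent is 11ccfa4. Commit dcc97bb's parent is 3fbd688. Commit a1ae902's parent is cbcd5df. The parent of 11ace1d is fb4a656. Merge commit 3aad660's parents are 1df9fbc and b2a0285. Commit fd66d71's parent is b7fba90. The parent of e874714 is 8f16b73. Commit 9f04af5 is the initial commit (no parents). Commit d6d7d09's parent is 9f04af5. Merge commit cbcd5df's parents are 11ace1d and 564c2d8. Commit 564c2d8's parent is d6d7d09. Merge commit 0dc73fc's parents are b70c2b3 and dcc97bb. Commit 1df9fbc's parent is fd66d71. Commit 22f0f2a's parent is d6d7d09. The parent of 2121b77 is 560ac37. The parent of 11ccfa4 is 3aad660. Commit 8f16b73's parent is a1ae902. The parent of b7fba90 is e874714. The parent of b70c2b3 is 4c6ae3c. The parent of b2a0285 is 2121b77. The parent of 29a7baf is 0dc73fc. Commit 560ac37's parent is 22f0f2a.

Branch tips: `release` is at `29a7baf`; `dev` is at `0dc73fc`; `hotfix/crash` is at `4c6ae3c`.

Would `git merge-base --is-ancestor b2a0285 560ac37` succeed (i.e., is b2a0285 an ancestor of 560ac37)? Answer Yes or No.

Ancestors of 560ac37: {22f0f2a, 560ac37, 9f04af5, d6d7d09}.
b2a0285 is not in that set, so it is not an ancestor of 560ac37.

No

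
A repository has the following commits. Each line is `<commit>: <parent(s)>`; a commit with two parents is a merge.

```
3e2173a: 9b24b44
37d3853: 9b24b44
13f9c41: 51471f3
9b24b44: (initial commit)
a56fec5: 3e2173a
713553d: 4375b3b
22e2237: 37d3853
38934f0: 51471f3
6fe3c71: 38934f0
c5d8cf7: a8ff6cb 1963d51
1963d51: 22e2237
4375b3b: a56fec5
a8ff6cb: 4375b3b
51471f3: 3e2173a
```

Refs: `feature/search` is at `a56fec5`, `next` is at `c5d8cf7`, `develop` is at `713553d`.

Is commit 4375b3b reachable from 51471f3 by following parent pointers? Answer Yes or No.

Ancestors of 51471f3: {3e2173a, 51471f3, 9b24b44}.
4375b3b is not in that set, so it is not an ancestor of 51471f3.

No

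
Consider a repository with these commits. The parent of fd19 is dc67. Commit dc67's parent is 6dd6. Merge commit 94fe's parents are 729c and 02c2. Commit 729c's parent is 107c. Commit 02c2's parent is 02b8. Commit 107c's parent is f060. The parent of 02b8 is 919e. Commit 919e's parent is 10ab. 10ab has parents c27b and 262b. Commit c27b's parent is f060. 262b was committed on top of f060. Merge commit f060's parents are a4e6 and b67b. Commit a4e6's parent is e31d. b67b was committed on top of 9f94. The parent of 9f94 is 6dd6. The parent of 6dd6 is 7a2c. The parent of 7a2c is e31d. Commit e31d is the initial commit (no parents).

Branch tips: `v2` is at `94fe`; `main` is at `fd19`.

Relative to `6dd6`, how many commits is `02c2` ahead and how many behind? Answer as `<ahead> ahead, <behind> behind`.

Reachable from 02c2: {02b8, 02c2, 10ab, 262b, 6dd6, 7a2c, 919e, 9f94, a4e6, b67b, c27b, e31d, f060}.
Reachable from 6dd6: {6dd6, 7a2c, e31d}.
Only in 02c2's history (ahead): {02b8, 02c2, 10ab, 262b, 919e, 9f94, a4e6, b67b, c27b, f060} — 10.
Only in 6dd6's history (behind): {} — 0.

10 ahead, 0 behind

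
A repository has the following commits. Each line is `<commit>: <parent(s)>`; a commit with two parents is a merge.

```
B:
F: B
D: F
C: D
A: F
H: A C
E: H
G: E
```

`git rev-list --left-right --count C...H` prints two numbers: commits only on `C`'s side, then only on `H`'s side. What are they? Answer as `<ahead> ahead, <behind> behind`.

Reachable from C: {B, C, D, F}.
Reachable from H: {A, B, C, D, F, H}.
Only in C's history (ahead): {} — 0.
Only in H's history (behind): {A, H} — 2.

0 ahead, 2 behind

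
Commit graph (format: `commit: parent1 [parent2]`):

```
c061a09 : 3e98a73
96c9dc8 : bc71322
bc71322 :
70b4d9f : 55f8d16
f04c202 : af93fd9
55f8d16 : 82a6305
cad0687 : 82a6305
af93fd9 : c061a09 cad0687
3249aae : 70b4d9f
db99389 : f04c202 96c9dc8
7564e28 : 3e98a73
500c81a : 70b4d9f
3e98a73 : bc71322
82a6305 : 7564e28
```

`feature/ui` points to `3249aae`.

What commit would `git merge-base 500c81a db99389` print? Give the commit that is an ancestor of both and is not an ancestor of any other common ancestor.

Ancestors of 500c81a: {3e98a73, 500c81a, 55f8d16, 70b4d9f, 7564e28, 82a6305, bc71322}.
Ancestors of db99389: {3e98a73, 7564e28, 82a6305, 96c9dc8, af93fd9, bc71322, c061a09, cad0687, db99389, f04c202}.
Common ancestors: {3e98a73, 7564e28, 82a6305, bc71322}.
Among these, 82a6305 is not an ancestor of any other common ancestor — it is the merge base.

82a6305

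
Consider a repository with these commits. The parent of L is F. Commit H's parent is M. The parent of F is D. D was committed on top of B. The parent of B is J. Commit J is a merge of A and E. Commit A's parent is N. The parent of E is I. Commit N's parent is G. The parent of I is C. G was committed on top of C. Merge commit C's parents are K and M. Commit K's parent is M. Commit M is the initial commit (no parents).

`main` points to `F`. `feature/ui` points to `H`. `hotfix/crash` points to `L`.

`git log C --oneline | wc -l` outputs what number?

3

Walking parent pointers from C: reachable set = {C, K, M}.
That is 3 commits.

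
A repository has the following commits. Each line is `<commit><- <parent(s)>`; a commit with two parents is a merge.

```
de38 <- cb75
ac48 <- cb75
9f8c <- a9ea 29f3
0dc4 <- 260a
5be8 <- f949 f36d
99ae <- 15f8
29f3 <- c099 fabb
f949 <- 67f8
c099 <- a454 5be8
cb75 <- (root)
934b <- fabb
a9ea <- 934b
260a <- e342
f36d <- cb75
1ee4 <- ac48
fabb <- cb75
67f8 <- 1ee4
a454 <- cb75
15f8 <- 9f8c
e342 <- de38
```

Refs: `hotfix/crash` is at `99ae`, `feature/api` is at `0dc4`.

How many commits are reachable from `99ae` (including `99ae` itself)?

16

Walking parent pointers from 99ae: reachable set = {15f8, 1ee4, 29f3, 5be8, 67f8, 934b, 99ae, 9f8c, a454, a9ea, ac48, c099, cb75, f36d, f949, fabb}.
That is 16 commits.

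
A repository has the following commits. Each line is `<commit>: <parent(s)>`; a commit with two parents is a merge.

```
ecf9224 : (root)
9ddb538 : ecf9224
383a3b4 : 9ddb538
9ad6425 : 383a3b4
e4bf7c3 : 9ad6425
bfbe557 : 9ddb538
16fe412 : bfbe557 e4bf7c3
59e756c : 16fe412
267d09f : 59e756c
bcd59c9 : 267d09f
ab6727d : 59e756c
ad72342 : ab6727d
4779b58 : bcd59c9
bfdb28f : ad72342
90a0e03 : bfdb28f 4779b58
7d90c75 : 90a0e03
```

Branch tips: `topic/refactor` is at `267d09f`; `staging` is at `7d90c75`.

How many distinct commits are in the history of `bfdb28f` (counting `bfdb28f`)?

11

Walking parent pointers from bfdb28f: reachable set = {16fe412, 383a3b4, 59e756c, 9ad6425, 9ddb538, ab6727d, ad72342, bfbe557, bfdb28f, e4bf7c3, ecf9224}.
That is 11 commits.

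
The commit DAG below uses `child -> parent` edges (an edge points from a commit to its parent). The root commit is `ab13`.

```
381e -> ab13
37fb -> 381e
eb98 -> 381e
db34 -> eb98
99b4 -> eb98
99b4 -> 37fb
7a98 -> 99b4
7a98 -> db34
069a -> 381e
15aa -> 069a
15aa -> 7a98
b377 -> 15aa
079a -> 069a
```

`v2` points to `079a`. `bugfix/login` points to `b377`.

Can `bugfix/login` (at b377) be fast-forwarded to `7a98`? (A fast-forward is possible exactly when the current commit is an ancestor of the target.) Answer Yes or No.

No

A fast-forward from b377 to 7a98 is possible iff b377 is an ancestor of 7a98.
Ancestors of 7a98: {37fb, 381e, 7a98, 99b4, ab13, db34, eb98}.
b377 is not among them, so fast-forward is not possible.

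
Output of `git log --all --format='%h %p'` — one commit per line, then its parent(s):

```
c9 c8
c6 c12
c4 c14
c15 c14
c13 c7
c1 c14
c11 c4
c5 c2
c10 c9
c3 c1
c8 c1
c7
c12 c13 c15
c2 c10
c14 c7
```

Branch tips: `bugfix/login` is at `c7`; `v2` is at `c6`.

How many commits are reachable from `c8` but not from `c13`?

3

Reachable from c8: {c1, c14, c7, c8}.
Reachable from c13: {c13, c7}.
In c8's history but not c13's: {c1, c14, c8} — 3 commits.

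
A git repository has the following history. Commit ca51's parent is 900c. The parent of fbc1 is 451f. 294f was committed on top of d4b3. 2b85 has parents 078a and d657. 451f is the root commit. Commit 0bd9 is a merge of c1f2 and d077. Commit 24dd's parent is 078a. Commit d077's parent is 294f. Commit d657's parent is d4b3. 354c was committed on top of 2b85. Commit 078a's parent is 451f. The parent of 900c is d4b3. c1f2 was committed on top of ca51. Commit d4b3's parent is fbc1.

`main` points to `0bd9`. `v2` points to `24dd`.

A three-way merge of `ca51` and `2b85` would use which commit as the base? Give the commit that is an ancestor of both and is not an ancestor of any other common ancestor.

d4b3

Ancestors of ca51: {451f, 900c, ca51, d4b3, fbc1}.
Ancestors of 2b85: {078a, 2b85, 451f, d4b3, d657, fbc1}.
Common ancestors: {451f, d4b3, fbc1}.
Among these, d4b3 is not an ancestor of any other common ancestor — it is the merge base.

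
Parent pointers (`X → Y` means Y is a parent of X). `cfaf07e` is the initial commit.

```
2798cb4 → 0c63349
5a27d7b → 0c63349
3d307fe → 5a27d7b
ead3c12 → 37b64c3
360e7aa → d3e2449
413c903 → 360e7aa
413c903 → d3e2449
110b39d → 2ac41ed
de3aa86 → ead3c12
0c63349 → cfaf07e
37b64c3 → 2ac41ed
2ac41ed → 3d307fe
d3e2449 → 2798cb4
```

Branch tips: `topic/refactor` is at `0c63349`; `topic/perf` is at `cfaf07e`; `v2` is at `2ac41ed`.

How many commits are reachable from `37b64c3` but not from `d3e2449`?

4

Reachable from 37b64c3: {0c63349, 2ac41ed, 37b64c3, 3d307fe, 5a27d7b, cfaf07e}.
Reachable from d3e2449: {0c63349, 2798cb4, cfaf07e, d3e2449}.
In 37b64c3's history but not d3e2449's: {2ac41ed, 37b64c3, 3d307fe, 5a27d7b} — 4 commits.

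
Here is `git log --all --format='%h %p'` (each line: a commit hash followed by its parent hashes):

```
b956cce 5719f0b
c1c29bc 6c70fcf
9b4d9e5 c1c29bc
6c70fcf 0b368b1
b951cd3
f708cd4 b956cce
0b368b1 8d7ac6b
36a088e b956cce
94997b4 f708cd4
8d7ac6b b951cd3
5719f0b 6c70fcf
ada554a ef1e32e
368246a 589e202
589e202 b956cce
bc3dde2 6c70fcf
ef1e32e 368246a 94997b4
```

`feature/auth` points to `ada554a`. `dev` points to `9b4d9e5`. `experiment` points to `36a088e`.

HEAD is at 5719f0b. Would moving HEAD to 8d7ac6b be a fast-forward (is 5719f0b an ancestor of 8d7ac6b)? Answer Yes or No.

A fast-forward from 5719f0b to 8d7ac6b is possible iff 5719f0b is an ancestor of 8d7ac6b.
Ancestors of 8d7ac6b: {8d7ac6b, b951cd3}.
5719f0b is not among them, so fast-forward is not possible.

No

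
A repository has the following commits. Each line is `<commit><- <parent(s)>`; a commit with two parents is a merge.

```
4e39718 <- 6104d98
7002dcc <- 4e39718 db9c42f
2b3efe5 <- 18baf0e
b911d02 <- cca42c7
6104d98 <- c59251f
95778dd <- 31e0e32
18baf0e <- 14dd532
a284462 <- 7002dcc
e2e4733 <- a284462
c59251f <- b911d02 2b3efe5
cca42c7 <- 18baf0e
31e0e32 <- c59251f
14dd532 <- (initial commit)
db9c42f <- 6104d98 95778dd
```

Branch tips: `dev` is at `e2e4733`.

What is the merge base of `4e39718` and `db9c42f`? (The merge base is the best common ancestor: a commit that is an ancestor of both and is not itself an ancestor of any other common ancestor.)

6104d98

Ancestors of 4e39718: {14dd532, 18baf0e, 2b3efe5, 4e39718, 6104d98, b911d02, c59251f, cca42c7}.
Ancestors of db9c42f: {14dd532, 18baf0e, 2b3efe5, 31e0e32, 6104d98, 95778dd, b911d02, c59251f, cca42c7, db9c42f}.
Common ancestors: {14dd532, 18baf0e, 2b3efe5, 6104d98, b911d02, c59251f, cca42c7}.
Among these, 6104d98 is not an ancestor of any other common ancestor — it is the merge base.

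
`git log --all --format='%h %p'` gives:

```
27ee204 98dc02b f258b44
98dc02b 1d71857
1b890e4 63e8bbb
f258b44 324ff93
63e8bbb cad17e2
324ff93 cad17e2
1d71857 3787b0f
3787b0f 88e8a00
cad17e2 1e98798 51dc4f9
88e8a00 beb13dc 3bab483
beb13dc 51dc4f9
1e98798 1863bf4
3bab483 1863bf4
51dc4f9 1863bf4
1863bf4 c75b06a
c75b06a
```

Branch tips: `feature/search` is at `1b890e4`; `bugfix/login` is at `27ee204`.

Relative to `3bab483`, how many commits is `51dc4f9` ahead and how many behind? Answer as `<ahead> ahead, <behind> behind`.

1 ahead, 1 behind

Reachable from 51dc4f9: {1863bf4, 51dc4f9, c75b06a}.
Reachable from 3bab483: {1863bf4, 3bab483, c75b06a}.
Only in 51dc4f9's history (ahead): {51dc4f9} — 1.
Only in 3bab483's history (behind): {3bab483} — 1.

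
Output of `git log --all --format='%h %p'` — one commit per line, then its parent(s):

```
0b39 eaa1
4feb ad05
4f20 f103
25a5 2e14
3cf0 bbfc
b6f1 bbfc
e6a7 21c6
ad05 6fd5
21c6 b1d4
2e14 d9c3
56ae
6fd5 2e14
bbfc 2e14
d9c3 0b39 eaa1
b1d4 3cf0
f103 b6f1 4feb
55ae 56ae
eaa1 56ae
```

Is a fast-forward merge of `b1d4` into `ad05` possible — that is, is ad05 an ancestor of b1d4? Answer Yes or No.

No

A fast-forward from ad05 to b1d4 is possible iff ad05 is an ancestor of b1d4.
Ancestors of b1d4: {0b39, 2e14, 3cf0, 56ae, b1d4, bbfc, d9c3, eaa1}.
ad05 is not among them, so fast-forward is not possible.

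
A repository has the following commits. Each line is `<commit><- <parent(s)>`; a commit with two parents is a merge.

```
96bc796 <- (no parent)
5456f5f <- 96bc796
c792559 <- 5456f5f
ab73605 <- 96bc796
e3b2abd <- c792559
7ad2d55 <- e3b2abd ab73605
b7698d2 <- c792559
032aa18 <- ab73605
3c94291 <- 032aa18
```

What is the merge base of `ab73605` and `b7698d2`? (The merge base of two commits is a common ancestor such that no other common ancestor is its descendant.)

96bc796

Ancestors of ab73605: {96bc796, ab73605}.
Ancestors of b7698d2: {5456f5f, 96bc796, b7698d2, c792559}.
Common ancestors: {96bc796}.
The only common ancestor is 96bc796, so it is the merge base.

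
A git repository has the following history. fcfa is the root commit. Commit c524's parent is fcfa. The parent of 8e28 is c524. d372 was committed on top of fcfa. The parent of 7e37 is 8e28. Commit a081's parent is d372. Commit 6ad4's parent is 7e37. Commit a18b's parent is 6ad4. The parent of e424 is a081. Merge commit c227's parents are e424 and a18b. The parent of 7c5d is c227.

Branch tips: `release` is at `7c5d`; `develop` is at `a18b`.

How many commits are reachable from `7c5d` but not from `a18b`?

5

Reachable from 7c5d: {6ad4, 7c5d, 7e37, 8e28, a081, a18b, c227, c524, d372, e424, fcfa}.
Reachable from a18b: {6ad4, 7e37, 8e28, a18b, c524, fcfa}.
In 7c5d's history but not a18b's: {7c5d, a081, c227, d372, e424} — 5 commits.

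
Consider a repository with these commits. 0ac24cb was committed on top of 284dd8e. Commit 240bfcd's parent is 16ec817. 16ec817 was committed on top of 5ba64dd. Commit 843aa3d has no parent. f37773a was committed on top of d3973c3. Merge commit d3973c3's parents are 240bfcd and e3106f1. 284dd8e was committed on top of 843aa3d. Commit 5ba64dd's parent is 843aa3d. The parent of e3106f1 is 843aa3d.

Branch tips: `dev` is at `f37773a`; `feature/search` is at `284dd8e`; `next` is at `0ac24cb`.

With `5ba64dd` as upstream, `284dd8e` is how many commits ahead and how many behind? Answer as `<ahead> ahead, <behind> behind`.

Reachable from 284dd8e: {284dd8e, 843aa3d}.
Reachable from 5ba64dd: {5ba64dd, 843aa3d}.
Only in 284dd8e's history (ahead): {284dd8e} — 1.
Only in 5ba64dd's history (behind): {5ba64dd} — 1.

1 ahead, 1 behind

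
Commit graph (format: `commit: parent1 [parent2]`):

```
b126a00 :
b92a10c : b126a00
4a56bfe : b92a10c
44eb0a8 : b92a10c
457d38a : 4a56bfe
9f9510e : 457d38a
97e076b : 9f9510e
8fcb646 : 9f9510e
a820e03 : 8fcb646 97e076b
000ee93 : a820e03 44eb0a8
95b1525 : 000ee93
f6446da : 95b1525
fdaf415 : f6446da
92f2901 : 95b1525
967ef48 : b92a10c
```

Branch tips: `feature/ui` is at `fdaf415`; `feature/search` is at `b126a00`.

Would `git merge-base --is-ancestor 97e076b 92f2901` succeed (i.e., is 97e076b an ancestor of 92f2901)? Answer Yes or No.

Ancestors of 92f2901 (commits reachable by following parents): {000ee93, 44eb0a8, 457d38a, 4a56bfe, 8fcb646, 92f2901, 95b1525, 97e076b, 9f9510e, a820e03, b126a00, b92a10c}.
97e076b is in that set, so it is an ancestor of 92f2901.

Yes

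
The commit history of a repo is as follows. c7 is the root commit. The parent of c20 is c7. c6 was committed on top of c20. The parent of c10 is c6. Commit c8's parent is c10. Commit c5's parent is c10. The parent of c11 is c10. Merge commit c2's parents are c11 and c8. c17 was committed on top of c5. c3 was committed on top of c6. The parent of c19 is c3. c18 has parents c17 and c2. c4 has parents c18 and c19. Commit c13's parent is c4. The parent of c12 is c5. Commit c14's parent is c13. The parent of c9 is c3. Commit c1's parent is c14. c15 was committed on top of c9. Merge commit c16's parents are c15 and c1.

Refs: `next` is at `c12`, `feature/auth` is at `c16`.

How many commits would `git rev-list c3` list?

Walking parent pointers from c3: reachable set = {c20, c3, c6, c7}.
That is 4 commits.

4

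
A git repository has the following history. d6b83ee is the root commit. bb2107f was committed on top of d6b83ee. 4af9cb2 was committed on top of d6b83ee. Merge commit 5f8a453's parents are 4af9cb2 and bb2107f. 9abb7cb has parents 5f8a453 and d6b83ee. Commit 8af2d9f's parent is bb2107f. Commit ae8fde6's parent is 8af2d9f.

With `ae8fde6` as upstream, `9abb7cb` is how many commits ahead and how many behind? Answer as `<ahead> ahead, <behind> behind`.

Reachable from 9abb7cb: {4af9cb2, 5f8a453, 9abb7cb, bb2107f, d6b83ee}.
Reachable from ae8fde6: {8af2d9f, ae8fde6, bb2107f, d6b83ee}.
Only in 9abb7cb's history (ahead): {4af9cb2, 5f8a453, 9abb7cb} — 3.
Only in ae8fde6's history (behind): {8af2d9f, ae8fde6} — 2.

3 ahead, 2 behind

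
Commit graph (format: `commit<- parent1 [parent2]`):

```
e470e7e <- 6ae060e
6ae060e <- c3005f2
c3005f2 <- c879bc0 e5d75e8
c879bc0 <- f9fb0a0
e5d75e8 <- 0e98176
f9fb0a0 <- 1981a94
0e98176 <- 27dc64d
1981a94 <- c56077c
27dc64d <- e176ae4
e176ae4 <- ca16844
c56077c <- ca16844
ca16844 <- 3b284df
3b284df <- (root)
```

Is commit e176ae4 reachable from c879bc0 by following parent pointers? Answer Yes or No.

Ancestors of c879bc0: {1981a94, 3b284df, c56077c, c879bc0, ca16844, f9fb0a0}.
e176ae4 is not in that set, so it is not an ancestor of c879bc0.

No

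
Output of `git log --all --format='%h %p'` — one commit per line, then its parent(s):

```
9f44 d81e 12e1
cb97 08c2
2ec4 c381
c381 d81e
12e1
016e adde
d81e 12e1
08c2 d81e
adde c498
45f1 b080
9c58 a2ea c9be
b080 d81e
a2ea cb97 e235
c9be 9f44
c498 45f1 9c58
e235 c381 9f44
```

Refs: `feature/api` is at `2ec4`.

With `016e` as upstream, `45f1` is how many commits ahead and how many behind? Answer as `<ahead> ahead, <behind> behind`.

Reachable from 45f1: {12e1, 45f1, b080, d81e}.
Reachable from 016e: {016e, 08c2, 12e1, 45f1, 9c58, 9f44, a2ea, adde, b080, c381, c498, c9be, cb97, d81e, e235}.
Only in 45f1's history (ahead): {} — 0.
Only in 016e's history (behind): {016e, 08c2, 9c58, 9f44, a2ea, adde, c381, c498, c9be, cb97, e235} — 11.

0 ahead, 11 behind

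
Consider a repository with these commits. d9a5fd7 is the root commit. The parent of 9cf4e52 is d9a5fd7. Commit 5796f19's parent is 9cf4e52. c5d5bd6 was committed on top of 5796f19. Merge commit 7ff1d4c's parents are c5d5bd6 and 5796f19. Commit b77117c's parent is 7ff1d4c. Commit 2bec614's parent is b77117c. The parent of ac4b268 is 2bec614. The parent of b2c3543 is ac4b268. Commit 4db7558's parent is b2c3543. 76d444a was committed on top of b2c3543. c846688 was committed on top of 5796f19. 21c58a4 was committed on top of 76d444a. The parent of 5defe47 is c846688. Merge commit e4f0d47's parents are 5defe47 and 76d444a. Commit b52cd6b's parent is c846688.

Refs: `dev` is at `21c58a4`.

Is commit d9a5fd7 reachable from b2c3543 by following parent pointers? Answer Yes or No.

Ancestors of b2c3543 (commits reachable by following parents): {2bec614, 5796f19, 7ff1d4c, 9cf4e52, ac4b268, b2c3543, b77117c, c5d5bd6, d9a5fd7}.
d9a5fd7 is in that set, so it is an ancestor of b2c3543.

Yes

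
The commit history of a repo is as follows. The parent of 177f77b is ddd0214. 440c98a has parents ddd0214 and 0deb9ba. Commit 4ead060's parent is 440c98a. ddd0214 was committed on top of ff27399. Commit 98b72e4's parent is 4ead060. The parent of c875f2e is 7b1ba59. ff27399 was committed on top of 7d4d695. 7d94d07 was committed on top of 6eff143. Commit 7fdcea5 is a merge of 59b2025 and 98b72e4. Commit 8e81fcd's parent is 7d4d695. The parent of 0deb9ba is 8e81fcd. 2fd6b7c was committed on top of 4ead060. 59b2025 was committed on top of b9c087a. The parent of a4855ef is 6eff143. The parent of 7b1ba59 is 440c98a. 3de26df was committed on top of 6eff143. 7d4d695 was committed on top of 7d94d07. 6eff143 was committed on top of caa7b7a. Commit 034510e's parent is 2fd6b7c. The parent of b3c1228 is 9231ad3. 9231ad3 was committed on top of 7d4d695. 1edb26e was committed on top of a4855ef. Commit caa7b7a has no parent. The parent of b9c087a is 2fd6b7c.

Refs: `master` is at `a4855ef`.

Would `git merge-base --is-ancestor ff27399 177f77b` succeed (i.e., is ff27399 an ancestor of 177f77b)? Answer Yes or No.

Ancestors of 177f77b (commits reachable by following parents): {177f77b, 6eff143, 7d4d695, 7d94d07, caa7b7a, ddd0214, ff27399}.
ff27399 is in that set, so it is an ancestor of 177f77b.

Yes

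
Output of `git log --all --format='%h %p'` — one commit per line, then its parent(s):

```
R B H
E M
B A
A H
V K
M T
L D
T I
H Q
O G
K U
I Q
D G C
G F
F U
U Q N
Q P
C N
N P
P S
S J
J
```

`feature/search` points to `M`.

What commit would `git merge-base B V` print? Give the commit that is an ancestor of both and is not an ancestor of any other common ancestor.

Ancestors of B: {A, B, H, J, P, Q, S}.
Ancestors of V: {J, K, N, P, Q, S, U, V}.
Common ancestors: {J, P, Q, S}.
Among these, Q is not an ancestor of any other common ancestor — it is the merge base.

Q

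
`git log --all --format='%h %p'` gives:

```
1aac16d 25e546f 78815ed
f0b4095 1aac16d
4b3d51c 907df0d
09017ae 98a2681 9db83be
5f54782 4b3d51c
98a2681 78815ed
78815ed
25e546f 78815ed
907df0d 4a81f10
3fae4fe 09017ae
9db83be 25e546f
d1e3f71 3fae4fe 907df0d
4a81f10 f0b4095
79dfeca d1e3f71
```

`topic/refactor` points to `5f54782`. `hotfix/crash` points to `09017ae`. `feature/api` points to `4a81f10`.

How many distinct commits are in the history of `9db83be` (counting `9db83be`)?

Walking parent pointers from 9db83be: reachable set = {25e546f, 78815ed, 9db83be}.
That is 3 commits.

3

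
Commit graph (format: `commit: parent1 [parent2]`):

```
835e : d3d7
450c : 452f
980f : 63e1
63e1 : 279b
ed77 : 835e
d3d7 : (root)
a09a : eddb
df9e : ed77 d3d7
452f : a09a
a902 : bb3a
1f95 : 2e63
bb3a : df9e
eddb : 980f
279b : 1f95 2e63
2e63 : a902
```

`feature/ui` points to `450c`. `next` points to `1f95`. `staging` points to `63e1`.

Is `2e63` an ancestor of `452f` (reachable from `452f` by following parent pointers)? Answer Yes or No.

Ancestors of 452f (commits reachable by following parents): {1f95, 279b, 2e63, 452f, 63e1, 835e, 980f, a09a, a902, bb3a, d3d7, df9e, ed77, eddb}.
2e63 is in that set, so it is an ancestor of 452f.

Yes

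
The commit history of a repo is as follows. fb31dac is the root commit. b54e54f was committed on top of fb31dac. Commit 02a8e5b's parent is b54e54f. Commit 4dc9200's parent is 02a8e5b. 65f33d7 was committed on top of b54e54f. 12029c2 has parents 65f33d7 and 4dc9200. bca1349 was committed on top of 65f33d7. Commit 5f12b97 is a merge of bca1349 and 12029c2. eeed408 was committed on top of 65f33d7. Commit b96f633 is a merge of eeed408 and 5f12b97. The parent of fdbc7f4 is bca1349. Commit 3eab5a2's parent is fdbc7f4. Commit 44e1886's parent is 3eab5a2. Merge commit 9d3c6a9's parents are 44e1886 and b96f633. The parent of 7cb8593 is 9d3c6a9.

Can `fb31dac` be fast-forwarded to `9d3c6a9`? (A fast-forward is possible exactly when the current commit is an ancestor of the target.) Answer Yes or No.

A fast-forward from fb31dac to 9d3c6a9 is possible iff fb31dac is an ancestor of 9d3c6a9.
Ancestors of 9d3c6a9: {02a8e5b, 12029c2, 3eab5a2, 44e1886, 4dc9200, 5f12b97, 65f33d7, 9d3c6a9, b54e54f, b96f633, bca1349, eeed408, fb31dac, fdbc7f4}.
fb31dac is among them, so fast-forward is possible.

Yes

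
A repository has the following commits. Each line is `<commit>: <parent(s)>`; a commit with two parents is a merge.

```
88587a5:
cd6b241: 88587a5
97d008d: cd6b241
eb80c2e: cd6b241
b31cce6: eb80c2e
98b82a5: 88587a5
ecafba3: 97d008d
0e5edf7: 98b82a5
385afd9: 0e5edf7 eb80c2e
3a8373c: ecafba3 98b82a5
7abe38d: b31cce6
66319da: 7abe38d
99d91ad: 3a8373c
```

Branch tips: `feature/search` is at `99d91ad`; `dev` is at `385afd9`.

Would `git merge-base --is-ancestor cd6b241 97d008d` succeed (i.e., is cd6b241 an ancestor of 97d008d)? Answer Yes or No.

Ancestors of 97d008d (commits reachable by following parents): {88587a5, 97d008d, cd6b241}.
cd6b241 is in that set, so it is an ancestor of 97d008d.

Yes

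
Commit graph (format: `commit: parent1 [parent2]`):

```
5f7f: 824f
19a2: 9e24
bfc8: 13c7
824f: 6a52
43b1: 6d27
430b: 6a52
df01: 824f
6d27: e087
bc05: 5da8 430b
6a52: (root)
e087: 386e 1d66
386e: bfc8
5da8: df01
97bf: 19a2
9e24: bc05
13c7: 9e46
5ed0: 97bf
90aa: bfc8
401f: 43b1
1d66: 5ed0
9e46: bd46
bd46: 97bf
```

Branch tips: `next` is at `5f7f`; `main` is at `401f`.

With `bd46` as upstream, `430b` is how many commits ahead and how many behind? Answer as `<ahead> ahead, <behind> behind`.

0 ahead, 8 behind

Reachable from 430b: {430b, 6a52}.
Reachable from bd46: {19a2, 430b, 5da8, 6a52, 824f, 97bf, 9e24, bc05, bd46, df01}.
Only in 430b's history (ahead): {} — 0.
Only in bd46's history (behind): {19a2, 5da8, 824f, 97bf, 9e24, bc05, bd46, df01} — 8.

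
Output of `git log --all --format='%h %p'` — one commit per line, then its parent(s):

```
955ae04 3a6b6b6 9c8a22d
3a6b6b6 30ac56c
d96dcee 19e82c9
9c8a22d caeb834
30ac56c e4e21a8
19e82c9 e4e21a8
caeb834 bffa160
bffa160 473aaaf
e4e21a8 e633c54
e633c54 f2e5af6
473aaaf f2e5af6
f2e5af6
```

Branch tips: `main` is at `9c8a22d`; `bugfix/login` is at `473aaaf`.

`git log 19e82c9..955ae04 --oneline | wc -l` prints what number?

7

Reachable from 955ae04: {30ac56c, 3a6b6b6, 473aaaf, 955ae04, 9c8a22d, bffa160, caeb834, e4e21a8, e633c54, f2e5af6}.
Reachable from 19e82c9: {19e82c9, e4e21a8, e633c54, f2e5af6}.
In 955ae04's history but not 19e82c9's: {30ac56c, 3a6b6b6, 473aaaf, 955ae04, 9c8a22d, bffa160, caeb834} — 7 commits.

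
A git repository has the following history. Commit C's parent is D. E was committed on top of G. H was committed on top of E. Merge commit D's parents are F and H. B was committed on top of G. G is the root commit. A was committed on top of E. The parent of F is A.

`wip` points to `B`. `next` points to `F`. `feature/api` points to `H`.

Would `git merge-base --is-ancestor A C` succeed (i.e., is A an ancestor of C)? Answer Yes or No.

Ancestors of C (commits reachable by following parents): {A, C, D, E, F, G, H}.
A is in that set, so it is an ancestor of C.

Yes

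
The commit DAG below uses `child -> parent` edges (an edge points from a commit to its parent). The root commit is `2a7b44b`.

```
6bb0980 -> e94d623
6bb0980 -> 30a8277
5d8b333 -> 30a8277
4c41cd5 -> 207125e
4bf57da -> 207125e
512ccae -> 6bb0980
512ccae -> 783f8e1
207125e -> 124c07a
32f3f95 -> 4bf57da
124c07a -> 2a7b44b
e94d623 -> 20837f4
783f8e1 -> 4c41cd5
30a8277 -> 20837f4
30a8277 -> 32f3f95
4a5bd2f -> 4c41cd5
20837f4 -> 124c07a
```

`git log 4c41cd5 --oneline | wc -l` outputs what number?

Walking parent pointers from 4c41cd5: reachable set = {124c07a, 207125e, 2a7b44b, 4c41cd5}.
That is 4 commits.

4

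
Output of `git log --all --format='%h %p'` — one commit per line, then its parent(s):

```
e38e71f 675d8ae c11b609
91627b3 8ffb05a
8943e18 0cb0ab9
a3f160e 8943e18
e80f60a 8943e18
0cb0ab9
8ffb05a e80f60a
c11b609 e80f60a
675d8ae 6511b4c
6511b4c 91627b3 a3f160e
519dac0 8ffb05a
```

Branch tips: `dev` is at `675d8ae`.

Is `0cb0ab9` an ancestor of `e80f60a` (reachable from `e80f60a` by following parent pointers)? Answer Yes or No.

Ancestors of e80f60a (commits reachable by following parents): {0cb0ab9, 8943e18, e80f60a}.
0cb0ab9 is in that set, so it is an ancestor of e80f60a.

Yes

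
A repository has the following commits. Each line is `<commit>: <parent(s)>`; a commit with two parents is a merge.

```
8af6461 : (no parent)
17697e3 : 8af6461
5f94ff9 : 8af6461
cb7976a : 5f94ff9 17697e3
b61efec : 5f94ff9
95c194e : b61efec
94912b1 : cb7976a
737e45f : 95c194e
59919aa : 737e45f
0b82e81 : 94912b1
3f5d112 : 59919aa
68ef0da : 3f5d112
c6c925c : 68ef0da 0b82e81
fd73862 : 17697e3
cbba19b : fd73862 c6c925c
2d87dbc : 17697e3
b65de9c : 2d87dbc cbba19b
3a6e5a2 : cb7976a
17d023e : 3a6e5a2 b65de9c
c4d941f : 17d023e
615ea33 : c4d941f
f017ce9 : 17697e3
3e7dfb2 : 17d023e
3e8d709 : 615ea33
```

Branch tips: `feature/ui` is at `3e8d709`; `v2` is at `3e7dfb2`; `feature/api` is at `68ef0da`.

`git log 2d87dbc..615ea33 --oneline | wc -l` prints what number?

Reachable from 615ea33: {0b82e81, 17697e3, 17d023e, 2d87dbc, 3a6e5a2, 3f5d112, 59919aa, 5f94ff9, 615ea33, 68ef0da, 737e45f, 8af6461, 94912b1, 95c194e, b61efec, b65de9c, c4d941f, c6c925c, cb7976a, cbba19b, fd73862}.
Reachable from 2d87dbc: {17697e3, 2d87dbc, 8af6461}.
In 615ea33's history but not 2d87dbc's: {0b82e81, 17d023e, 3a6e5a2, 3f5d112, 59919aa, 5f94ff9, 615ea33, 68ef0da, 737e45f, 94912b1, 95c194e, b61efec, b65de9c, c4d941f, c6c925c, cb7976a, cbba19b, fd73862} — 18 commits.

18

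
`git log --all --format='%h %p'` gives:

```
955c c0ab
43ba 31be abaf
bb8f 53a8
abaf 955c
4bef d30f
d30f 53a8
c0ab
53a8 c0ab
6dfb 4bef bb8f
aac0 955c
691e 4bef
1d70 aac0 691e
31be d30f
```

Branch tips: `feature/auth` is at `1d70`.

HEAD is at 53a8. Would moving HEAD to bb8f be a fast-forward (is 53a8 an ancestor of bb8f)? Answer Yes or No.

Yes

A fast-forward from 53a8 to bb8f is possible iff 53a8 is an ancestor of bb8f.
Ancestors of bb8f: {53a8, bb8f, c0ab}.
53a8 is among them, so fast-forward is possible.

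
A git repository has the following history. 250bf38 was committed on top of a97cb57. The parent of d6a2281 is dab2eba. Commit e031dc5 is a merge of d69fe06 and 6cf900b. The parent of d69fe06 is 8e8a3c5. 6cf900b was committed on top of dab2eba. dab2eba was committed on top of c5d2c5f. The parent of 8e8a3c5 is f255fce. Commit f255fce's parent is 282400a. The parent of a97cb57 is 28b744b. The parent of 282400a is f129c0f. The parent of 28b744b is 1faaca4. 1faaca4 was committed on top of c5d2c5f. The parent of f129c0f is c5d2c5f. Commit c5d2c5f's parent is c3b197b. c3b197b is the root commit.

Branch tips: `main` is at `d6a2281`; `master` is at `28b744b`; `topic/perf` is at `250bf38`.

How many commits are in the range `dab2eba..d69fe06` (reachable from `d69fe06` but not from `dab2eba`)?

Reachable from d69fe06: {282400a, 8e8a3c5, c3b197b, c5d2c5f, d69fe06, f129c0f, f255fce}.
Reachable from dab2eba: {c3b197b, c5d2c5f, dab2eba}.
In d69fe06's history but not dab2eba's: {282400a, 8e8a3c5, d69fe06, f129c0f, f255fce} — 5 commits.

5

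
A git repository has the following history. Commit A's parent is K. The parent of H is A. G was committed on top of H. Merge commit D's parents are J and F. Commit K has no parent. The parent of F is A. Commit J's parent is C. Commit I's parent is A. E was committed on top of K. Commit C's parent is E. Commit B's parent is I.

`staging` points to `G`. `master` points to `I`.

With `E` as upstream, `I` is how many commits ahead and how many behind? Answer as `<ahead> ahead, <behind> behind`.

2 ahead, 1 behind

Reachable from I: {A, I, K}.
Reachable from E: {E, K}.
Only in I's history (ahead): {A, I} — 2.
Only in E's history (behind): {E} — 1.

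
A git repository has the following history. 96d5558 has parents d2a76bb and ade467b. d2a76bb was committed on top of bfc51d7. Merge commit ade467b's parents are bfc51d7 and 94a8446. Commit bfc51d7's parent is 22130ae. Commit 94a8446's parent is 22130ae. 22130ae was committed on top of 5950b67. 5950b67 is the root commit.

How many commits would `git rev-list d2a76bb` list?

4

Walking parent pointers from d2a76bb: reachable set = {22130ae, 5950b67, bfc51d7, d2a76bb}.
That is 4 commits.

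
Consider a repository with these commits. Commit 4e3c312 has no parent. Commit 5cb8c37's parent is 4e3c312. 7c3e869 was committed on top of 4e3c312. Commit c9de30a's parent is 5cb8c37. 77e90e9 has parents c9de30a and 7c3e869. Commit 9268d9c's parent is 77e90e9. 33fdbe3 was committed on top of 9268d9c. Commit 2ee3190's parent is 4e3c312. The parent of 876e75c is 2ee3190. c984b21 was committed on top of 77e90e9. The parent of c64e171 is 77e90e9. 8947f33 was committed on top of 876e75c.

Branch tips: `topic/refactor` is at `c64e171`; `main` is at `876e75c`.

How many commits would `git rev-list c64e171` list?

6

Walking parent pointers from c64e171: reachable set = {4e3c312, 5cb8c37, 77e90e9, 7c3e869, c64e171, c9de30a}.
That is 6 commits.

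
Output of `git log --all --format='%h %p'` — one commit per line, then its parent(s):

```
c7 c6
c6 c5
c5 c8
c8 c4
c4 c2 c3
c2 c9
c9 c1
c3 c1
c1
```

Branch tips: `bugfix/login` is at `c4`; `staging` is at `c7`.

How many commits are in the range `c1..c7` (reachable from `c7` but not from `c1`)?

8

Reachable from c7: {c1, c2, c3, c4, c5, c6, c7, c8, c9}.
Reachable from c1: {c1}.
In c7's history but not c1's: {c2, c3, c4, c5, c6, c7, c8, c9} — 8 commits.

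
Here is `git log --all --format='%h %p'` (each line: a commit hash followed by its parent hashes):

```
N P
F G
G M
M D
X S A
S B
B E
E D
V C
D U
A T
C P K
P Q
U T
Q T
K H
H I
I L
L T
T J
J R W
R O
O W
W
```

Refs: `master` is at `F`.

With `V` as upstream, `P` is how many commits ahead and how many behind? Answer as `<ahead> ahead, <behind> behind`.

Reachable from P: {J, O, P, Q, R, T, W}.
Reachable from V: {C, H, I, J, K, L, O, P, Q, R, T, V, W}.
Only in P's history (ahead): {} — 0.
Only in V's history (behind): {C, H, I, K, L, V} — 6.

0 ahead, 6 behind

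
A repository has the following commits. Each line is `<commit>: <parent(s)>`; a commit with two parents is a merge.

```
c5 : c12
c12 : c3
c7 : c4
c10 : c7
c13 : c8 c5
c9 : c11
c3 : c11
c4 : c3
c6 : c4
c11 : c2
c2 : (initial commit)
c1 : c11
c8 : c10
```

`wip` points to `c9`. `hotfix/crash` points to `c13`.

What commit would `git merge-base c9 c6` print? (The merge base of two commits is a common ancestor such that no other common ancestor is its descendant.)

Ancestors of c9: {c11, c2, c9}.
Ancestors of c6: {c11, c2, c3, c4, c6}.
Common ancestors: {c11, c2}.
Among these, c11 is not an ancestor of any other common ancestor — it is the merge base.

c11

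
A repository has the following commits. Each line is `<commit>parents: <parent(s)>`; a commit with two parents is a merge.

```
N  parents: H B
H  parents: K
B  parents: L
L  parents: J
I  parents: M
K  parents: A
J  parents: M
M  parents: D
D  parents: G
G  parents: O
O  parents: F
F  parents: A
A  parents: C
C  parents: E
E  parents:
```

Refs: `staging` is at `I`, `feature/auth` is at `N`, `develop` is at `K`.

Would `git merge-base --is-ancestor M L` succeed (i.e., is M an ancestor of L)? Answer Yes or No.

Ancestors of L (commits reachable by following parents): {A, C, D, E, F, G, J, L, M, O}.
M is in that set, so it is an ancestor of L.

Yes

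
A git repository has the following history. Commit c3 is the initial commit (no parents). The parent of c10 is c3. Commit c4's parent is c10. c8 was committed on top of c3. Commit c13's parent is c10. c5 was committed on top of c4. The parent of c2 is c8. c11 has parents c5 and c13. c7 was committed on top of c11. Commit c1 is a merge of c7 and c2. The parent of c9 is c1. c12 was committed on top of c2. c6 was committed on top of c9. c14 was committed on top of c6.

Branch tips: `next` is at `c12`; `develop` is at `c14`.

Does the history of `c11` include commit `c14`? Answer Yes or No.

No

Ancestors of c11: {c10, c11, c13, c3, c4, c5}.
c14 is not in that set, so it is not an ancestor of c11.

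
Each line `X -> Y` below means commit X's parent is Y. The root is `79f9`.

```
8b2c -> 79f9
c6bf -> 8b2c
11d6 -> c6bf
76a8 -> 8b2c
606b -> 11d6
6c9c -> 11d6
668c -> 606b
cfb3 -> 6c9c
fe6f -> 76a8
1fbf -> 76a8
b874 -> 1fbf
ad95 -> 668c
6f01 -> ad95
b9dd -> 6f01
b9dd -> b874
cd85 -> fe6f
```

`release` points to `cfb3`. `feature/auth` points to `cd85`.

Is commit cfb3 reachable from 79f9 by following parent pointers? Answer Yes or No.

Ancestors of 79f9: {79f9}.
cfb3 is not in that set, so it is not an ancestor of 79f9.

No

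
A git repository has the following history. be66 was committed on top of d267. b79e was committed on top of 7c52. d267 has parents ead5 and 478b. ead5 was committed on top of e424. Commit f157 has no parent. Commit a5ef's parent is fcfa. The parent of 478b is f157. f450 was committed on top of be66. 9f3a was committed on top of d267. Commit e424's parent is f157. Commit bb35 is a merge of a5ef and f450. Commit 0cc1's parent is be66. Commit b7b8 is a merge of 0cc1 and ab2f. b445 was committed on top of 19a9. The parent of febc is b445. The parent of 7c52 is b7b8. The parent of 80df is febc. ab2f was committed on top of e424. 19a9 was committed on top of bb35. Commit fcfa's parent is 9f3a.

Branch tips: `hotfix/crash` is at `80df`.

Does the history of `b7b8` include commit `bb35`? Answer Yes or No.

No

Ancestors of b7b8: {0cc1, 478b, ab2f, b7b8, be66, d267, e424, ead5, f157}.
bb35 is not in that set, so it is not an ancestor of b7b8.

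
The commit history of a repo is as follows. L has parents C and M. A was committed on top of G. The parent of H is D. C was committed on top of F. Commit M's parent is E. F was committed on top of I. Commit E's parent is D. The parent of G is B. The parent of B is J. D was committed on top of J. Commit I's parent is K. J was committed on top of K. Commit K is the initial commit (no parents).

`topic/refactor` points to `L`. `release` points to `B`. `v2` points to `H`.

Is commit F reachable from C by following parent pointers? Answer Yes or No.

Yes

Ancestors of C (commits reachable by following parents): {C, F, I, K}.
F is in that set, so it is an ancestor of C.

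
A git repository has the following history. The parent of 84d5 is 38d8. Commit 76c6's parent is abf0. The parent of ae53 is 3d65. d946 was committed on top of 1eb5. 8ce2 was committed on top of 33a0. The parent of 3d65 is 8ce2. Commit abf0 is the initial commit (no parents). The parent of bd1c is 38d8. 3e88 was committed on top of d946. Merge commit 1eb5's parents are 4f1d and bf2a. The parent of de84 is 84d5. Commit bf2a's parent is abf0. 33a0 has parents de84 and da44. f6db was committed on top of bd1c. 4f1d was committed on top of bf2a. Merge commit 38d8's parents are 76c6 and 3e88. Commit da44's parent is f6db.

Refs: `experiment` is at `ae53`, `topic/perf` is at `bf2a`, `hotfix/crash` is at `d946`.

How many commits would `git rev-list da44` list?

Walking parent pointers from da44: reachable set = {1eb5, 38d8, 3e88, 4f1d, 76c6, abf0, bd1c, bf2a, d946, da44, f6db}.
That is 11 commits.

11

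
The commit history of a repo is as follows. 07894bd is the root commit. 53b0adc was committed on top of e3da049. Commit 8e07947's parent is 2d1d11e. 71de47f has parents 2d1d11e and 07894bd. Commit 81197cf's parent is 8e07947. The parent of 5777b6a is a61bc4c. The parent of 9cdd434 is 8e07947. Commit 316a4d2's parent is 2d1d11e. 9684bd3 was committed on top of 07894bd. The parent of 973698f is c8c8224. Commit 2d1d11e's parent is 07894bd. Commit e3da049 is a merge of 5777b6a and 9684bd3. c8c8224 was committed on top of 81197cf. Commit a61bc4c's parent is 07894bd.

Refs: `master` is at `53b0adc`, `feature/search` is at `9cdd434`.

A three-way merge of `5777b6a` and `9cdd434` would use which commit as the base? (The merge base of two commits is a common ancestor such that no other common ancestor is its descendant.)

07894bd

Ancestors of 5777b6a: {07894bd, 5777b6a, a61bc4c}.
Ancestors of 9cdd434: {07894bd, 2d1d11e, 8e07947, 9cdd434}.
Common ancestors: {07894bd}.
The only common ancestor is 07894bd, so it is the merge base.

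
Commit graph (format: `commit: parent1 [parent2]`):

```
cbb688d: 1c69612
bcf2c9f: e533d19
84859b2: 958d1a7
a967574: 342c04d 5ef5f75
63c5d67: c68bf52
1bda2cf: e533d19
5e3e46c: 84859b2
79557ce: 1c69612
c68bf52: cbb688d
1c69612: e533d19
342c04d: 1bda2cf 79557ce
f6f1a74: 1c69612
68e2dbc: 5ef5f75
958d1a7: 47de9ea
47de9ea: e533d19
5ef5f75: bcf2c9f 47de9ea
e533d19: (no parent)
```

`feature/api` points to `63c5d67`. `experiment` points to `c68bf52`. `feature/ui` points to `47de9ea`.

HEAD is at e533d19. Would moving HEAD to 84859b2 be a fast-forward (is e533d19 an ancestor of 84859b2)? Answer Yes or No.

A fast-forward from e533d19 to 84859b2 is possible iff e533d19 is an ancestor of 84859b2.
Ancestors of 84859b2: {47de9ea, 84859b2, 958d1a7, e533d19}.
e533d19 is among them, so fast-forward is possible.

Yes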